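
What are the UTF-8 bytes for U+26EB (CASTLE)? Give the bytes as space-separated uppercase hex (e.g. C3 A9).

U+26EB = 0x26EB = 9963 decimal. In range U+0800–U+FFFF → 3-byte form: 1110xxxx 10xxxxxx 10xxxxxx.
Binary (16 bits): 0010011011101011.
Split 4+6+6: 0010 | 011011 | 101011.
Byte 1: 11100010 = 0xE2.
Byte 2: 10011011 = 0x9B.
Byte 3: 10101011 = 0xAB.

E2 9B AB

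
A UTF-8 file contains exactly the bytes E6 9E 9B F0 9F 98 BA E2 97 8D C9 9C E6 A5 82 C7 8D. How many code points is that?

Byte at offset 0: 0xE6 = 11100110 → 3-byte char (#1). Advance 3.
Byte at offset 3: 0xF0 = 11110000 → 4-byte char (#2). Advance 4.
Byte at offset 7: 0xE2 = 11100010 → 3-byte char (#3). Advance 3.
Byte at offset 10: 0xC9 = 11001001 → 2-byte char (#4). Advance 2.
Byte at offset 12: 0xE6 = 11100110 → 3-byte char (#5). Advance 3.
Byte at offset 15: 0xC7 = 11000111 → 2-byte char (#6). Advance 2.
Reached end at offset 17 after 6 code points.

6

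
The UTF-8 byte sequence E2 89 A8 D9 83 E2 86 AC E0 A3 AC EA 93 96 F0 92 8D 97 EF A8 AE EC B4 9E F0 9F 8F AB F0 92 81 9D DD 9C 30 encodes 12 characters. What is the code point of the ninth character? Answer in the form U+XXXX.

Offset 0: leading byte 0xE2 = 11100010 → 3-byte char #1 = E2 89 A8.
Offset 3: leading byte 0xD9 = 11011001 → 2-byte char #2 = D9 83.
Offset 5: leading byte 0xE2 = 11100010 → 3-byte char #3 = E2 86 AC.
Offset 8: leading byte 0xE0 = 11100000 → 3-byte char #4 = E0 A3 AC.
Offset 11: leading byte 0xEA = 11101010 → 3-byte char #5 = EA 93 96.
Offset 14: leading byte 0xF0 = 11110000 → 4-byte char #6 = F0 92 8D 97.
Offset 18: leading byte 0xEF = 11101111 → 3-byte char #7 = EF A8 AE.
Offset 21: leading byte 0xEC = 11101100 → 3-byte char #8 = EC B4 9E.
Offset 24: leading byte 0xF0 = 11110000 → 4-byte char #9 = F0 9F 8F AB.
Leading byte 0xF0 = 11110000 matches 11110xxx → 4-byte sequence.
Byte 1: 0xF0 = 11110000, payload 000 (3 bits).
Byte 2: 0x9F = 10011111 (10xxxxxx ✓), payload 011111.
Byte 3: 0x8F = 10001111 (10xxxxxx ✓), payload 001111.
Byte 4: 0xAB = 10101011 (10xxxxxx ✓), payload 101011.
Concatenate: 000011111001111101011 = 0x1F3EB (21 bits → U+1F3EB).

U+1F3EB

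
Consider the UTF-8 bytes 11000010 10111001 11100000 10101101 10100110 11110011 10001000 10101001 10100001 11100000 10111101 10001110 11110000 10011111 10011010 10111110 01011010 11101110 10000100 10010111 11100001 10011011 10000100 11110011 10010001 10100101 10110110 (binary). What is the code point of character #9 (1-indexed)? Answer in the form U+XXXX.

U+D1976

Offset 0: leading byte 0xC2 = 11000010 → 2-byte char #1 = C2 B9.
Offset 2: leading byte 0xE0 = 11100000 → 3-byte char #2 = E0 AD A6.
Offset 5: leading byte 0xF3 = 11110011 → 4-byte char #3 = F3 88 A9 A1.
Offset 9: leading byte 0xE0 = 11100000 → 3-byte char #4 = E0 BD 8E.
Offset 12: leading byte 0xF0 = 11110000 → 4-byte char #5 = F0 9F 9A BE.
Offset 16: leading byte 0x5A = 01011010 → 1-byte char #6 = 5A.
Offset 17: leading byte 0xEE = 11101110 → 3-byte char #7 = EE 84 97.
Offset 20: leading byte 0xE1 = 11100001 → 3-byte char #8 = E1 9B 84.
Offset 23: leading byte 0xF3 = 11110011 → 4-byte char #9 = F3 91 A5 B6.
Leading byte 0xF3 = 11110011 matches 11110xxx → 4-byte sequence.
Byte 1: 0xF3 = 11110011, payload 011 (3 bits).
Byte 2: 0x91 = 10010001 (10xxxxxx ✓), payload 010001.
Byte 3: 0xA5 = 10100101 (10xxxxxx ✓), payload 100101.
Byte 4: 0xB6 = 10110110 (10xxxxxx ✓), payload 110110.
Concatenate: 011010001100101110110 = 0xD1976 (21 bits → U+D1976).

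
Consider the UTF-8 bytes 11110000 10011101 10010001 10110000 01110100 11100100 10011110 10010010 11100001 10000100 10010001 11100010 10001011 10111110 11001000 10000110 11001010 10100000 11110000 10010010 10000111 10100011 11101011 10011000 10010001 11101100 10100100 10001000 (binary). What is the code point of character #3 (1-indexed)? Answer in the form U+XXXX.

Offset 0: leading byte 0xF0 = 11110000 → 4-byte char #1 = F0 9D 91 B0.
Offset 4: leading byte 0x74 = 01110100 → 1-byte char #2 = 74.
Offset 5: leading byte 0xE4 = 11100100 → 3-byte char #3 = E4 9E 92.
Leading byte 0xE4 = 11100100 matches 1110xxxx → 3-byte sequence.
Byte 1: 0xE4 = 11100100, payload 0100 (4 bits).
Byte 2: 0x9E = 10011110 (10xxxxxx ✓), payload 011110.
Byte 3: 0x92 = 10010010 (10xxxxxx ✓), payload 010010.
Concatenate: 0100011110010010 = 0x4792 (16 bits → U+4792).

U+4792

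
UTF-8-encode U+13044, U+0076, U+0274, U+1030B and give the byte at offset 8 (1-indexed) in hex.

0xF0

1-indexed offset 8 is 0-indexed offset 7.
U+13044 → 4-byte form F0 93 81 84 at offsets 0–3.
U+0076 → 1-byte form 76 at offsets 4–4.
U+0274 → 2-byte form C9 B4 at offsets 5–6.
U+1030B → 4-byte form F0 90 8C 8B at offsets 7–10.
Offset 7 falls in char 4's range; it's byte 1 of F0 90 8C 8B = 0xF0.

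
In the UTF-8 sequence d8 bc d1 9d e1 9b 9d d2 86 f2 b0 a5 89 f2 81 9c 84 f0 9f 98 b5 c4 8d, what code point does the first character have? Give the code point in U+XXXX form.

Offset 0: leading byte 0xD8 = 11011000 → 2-byte char #1 = D8 BC.
Leading byte 0xD8 = 11011000 matches 110xxxxx → 2-byte sequence.
Byte 1: 0xD8 = 11011000, payload 11000 (5 bits).
Byte 2: 0xBC = 10111100 (10xxxxxx ✓), payload 111100.
Concatenate: 11000111100 = 0x63C (11 bits → U+063C).

U+063C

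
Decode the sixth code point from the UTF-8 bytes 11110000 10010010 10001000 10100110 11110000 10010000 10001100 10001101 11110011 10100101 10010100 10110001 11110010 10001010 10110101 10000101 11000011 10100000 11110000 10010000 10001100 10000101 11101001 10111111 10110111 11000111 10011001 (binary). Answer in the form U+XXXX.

Offset 0: leading byte 0xF0 = 11110000 → 4-byte char #1 = F0 92 88 A6.
Offset 4: leading byte 0xF0 = 11110000 → 4-byte char #2 = F0 90 8C 8D.
Offset 8: leading byte 0xF3 = 11110011 → 4-byte char #3 = F3 A5 94 B1.
Offset 12: leading byte 0xF2 = 11110010 → 4-byte char #4 = F2 8A B5 85.
Offset 16: leading byte 0xC3 = 11000011 → 2-byte char #5 = C3 A0.
Offset 18: leading byte 0xF0 = 11110000 → 4-byte char #6 = F0 90 8C 85.
Leading byte 0xF0 = 11110000 matches 11110xxx → 4-byte sequence.
Byte 1: 0xF0 = 11110000, payload 000 (3 bits).
Byte 2: 0x90 = 10010000 (10xxxxxx ✓), payload 010000.
Byte 3: 0x8C = 10001100 (10xxxxxx ✓), payload 001100.
Byte 4: 0x85 = 10000101 (10xxxxxx ✓), payload 000101.
Concatenate: 000010000001100000101 = 0x10305 (21 bits → U+10305).

U+10305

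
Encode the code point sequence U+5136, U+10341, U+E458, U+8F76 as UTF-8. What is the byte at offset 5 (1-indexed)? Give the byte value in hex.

0x90

1-indexed offset 5 is 0-indexed offset 4.
U+5136 → 3-byte form E5 84 B6 at offsets 0–2.
U+10341 → 4-byte form F0 90 8D 81 at offsets 3–6.
Offset 4 falls in char 2's range; it's byte 2 of F0 90 8D 81 = 0x90.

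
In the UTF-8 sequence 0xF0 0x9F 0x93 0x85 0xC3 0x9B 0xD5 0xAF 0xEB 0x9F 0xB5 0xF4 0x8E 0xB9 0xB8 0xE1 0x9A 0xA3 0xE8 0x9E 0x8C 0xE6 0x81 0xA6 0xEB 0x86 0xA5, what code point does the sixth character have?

U+16A3

Offset 0: leading byte 0xF0 = 11110000 → 4-byte char #1 = F0 9F 93 85.
Offset 4: leading byte 0xC3 = 11000011 → 2-byte char #2 = C3 9B.
Offset 6: leading byte 0xD5 = 11010101 → 2-byte char #3 = D5 AF.
Offset 8: leading byte 0xEB = 11101011 → 3-byte char #4 = EB 9F B5.
Offset 11: leading byte 0xF4 = 11110100 → 4-byte char #5 = F4 8E B9 B8.
Offset 15: leading byte 0xE1 = 11100001 → 3-byte char #6 = E1 9A A3.
Leading byte 0xE1 = 11100001 matches 1110xxxx → 3-byte sequence.
Byte 1: 0xE1 = 11100001, payload 0001 (4 bits).
Byte 2: 0x9A = 10011010 (10xxxxxx ✓), payload 011010.
Byte 3: 0xA3 = 10100011 (10xxxxxx ✓), payload 100011.
Concatenate: 0001011010100011 = 0x16A3 (16 bits → U+16A3).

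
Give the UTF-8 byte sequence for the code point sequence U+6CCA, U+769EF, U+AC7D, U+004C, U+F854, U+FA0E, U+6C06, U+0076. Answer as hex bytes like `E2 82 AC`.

U+6CCA: 3-byte form → E6 B3 8A.
U+769EF: 4-byte form → F1 B6 A7 AF.
U+AC7D: 3-byte form → EA B1 BD.
U+004C: 1-byte form → 4C.
U+F854: 3-byte form → EF A1 94.
U+FA0E: 3-byte form → EF A8 8E.
U+6C06: 3-byte form → E6 B0 86.
U+0076: 1-byte form → 76.
Concatenated (21 bytes): E6 B3 8A F1 B6 A7 AF EA B1 BD 4C EF A1 94 EF A8 8E E6 B0 86 76.

E6 B3 8A F1 B6 A7 AF EA B1 BD 4C EF A1 94 EF A8 8E E6 B0 86 76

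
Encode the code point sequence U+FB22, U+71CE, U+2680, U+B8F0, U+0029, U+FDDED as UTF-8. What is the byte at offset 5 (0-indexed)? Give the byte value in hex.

U+FB22 → 3-byte form EF AC A2 at offsets 0–2.
U+71CE → 3-byte form E7 87 8E at offsets 3–5.
Offset 5 falls in char 2's range; it's byte 3 of E7 87 8E = 0x8E.

0x8E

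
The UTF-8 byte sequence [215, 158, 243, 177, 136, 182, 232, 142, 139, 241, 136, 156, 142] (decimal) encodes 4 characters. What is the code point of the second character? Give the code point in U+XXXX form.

Offset 0: leading byte 0xD7 = 11010111 → 2-byte char #1 = D7 9E.
Offset 2: leading byte 0xF3 = 11110011 → 4-byte char #2 = F3 B1 88 B6.
Leading byte 0xF3 = 11110011 matches 11110xxx → 4-byte sequence.
Byte 1: 0xF3 = 11110011, payload 011 (3 bits).
Byte 2: 0xB1 = 10110001 (10xxxxxx ✓), payload 110001.
Byte 3: 0x88 = 10001000 (10xxxxxx ✓), payload 001000.
Byte 4: 0xB6 = 10110110 (10xxxxxx ✓), payload 110110.
Concatenate: 011110001001000110110 = 0xF1236 (21 bits → U+F1236).

U+F1236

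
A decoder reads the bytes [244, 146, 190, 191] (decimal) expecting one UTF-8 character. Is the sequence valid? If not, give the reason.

Leading byte 0xF4 = 11110100 → 4-byte form.
Payload = 0x112FBF, which exceeds U+10FFFF, the maximum Unicode code point. (Leading bytes F5–FF, or F4 followed by ≥ 0x90, are invalid.)

invalid (encodes a value above U+10FFFF)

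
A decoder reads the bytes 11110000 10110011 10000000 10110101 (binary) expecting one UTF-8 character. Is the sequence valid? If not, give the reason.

Leading byte 0xF0 = 11110000 → 4-byte form.
Continuation bytes 0xB3=10110011, 0x80=10000000, 0xB5=10110101 all match 10xxxxxx.
Decoded value 0x33035 is ≥ 0x10000 (shortest form) and not a surrogate.

valid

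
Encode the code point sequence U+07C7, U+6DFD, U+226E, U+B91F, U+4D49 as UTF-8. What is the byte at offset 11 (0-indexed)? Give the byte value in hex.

U+07C7 → 2-byte form DF 87 at offsets 0–1.
U+6DFD → 3-byte form E6 B7 BD at offsets 2–4.
U+226E → 3-byte form E2 89 AE at offsets 5–7.
U+B91F → 3-byte form EB A4 9F at offsets 8–10.
U+4D49 → 3-byte form E4 B5 89 at offsets 11–13.
Offset 11 falls in char 5's range; it's byte 1 of E4 B5 89 = 0xE4.

0xE4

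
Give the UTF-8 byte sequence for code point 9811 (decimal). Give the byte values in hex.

E2 99 93

U+2653 = 0x2653 = 9811 decimal. In range U+0800–U+FFFF → 3-byte form: 1110xxxx 10xxxxxx 10xxxxxx.
Binary (16 bits): 0010011001010011.
Split 4+6+6: 0010 | 011001 | 010011.
Byte 1: 11100010 = 0xE2.
Byte 2: 10011001 = 0x99.
Byte 3: 10010011 = 0x93.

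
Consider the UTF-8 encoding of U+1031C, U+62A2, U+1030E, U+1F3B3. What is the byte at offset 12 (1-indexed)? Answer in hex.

1-indexed offset 12 is 0-indexed offset 11.
U+1031C → 4-byte form F0 90 8C 9C at offsets 0–3.
U+62A2 → 3-byte form E6 8A A2 at offsets 4–6.
U+1030E → 4-byte form F0 90 8C 8E at offsets 7–10.
U+1F3B3 → 4-byte form F0 9F 8E B3 at offsets 11–14.
Offset 11 falls in char 4's range; it's byte 1 of F0 9F 8E B3 = 0xF0.

0xF0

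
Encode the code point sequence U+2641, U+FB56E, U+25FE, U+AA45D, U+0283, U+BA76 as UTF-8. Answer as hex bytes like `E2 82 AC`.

E2 99 81 F3 BB 95 AE E2 97 BE F2 AA 91 9D CA 83 EB A9 B6

U+2641: 3-byte form → E2 99 81.
U+FB56E: 4-byte form → F3 BB 95 AE.
U+25FE: 3-byte form → E2 97 BE.
U+AA45D: 4-byte form → F2 AA 91 9D.
U+0283: 2-byte form → CA 83.
U+BA76: 3-byte form → EB A9 B6.
Concatenated (19 bytes): E2 99 81 F3 BB 95 AE E2 97 BE F2 AA 91 9D CA 83 EB A9 B6.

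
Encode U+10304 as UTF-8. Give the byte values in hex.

F0 90 8C 84

U+10304 = 0x10304 = 66308 decimal. In range U+10000–U+10FFFF → 4-byte form: 11110xxx 10xxxxxx 10xxxxxx 10xxxxxx.
Binary (21 bits): 000010000001100000100.
Split 3+6+6+6: 000 | 010000 | 001100 | 000100.
Byte 1: 11110000 = 0xF0.
Byte 2: 10010000 = 0x90.
Byte 3: 10001100 = 0x8C.
Byte 4: 10000100 = 0x84.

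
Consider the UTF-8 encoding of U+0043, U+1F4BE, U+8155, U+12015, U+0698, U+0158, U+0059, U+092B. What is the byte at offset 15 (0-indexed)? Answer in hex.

U+0043 → 1-byte form 43 at offsets 0–0.
U+1F4BE → 4-byte form F0 9F 92 BE at offsets 1–4.
U+8155 → 3-byte form E8 85 95 at offsets 5–7.
U+12015 → 4-byte form F0 92 80 95 at offsets 8–11.
U+0698 → 2-byte form DA 98 at offsets 12–13.
U+0158 → 2-byte form C5 98 at offsets 14–15.
Offset 15 falls in char 6's range; it's byte 2 of C5 98 = 0x98.

0x98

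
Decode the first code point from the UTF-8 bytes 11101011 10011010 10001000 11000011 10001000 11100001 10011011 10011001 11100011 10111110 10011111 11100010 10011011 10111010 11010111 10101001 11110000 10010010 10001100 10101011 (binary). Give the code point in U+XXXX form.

U+B688

Offset 0: leading byte 0xEB = 11101011 → 3-byte char #1 = EB 9A 88.
Leading byte 0xEB = 11101011 matches 1110xxxx → 3-byte sequence.
Byte 1: 0xEB = 11101011, payload 1011 (4 bits).
Byte 2: 0x9A = 10011010 (10xxxxxx ✓), payload 011010.
Byte 3: 0x88 = 10001000 (10xxxxxx ✓), payload 001000.
Concatenate: 1011011010001000 = 0xB688 (16 bits → U+B688).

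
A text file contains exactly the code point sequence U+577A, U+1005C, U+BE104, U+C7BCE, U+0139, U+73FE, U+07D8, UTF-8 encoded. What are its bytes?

U+577A: 3-byte form → E5 9D BA.
U+1005C: 4-byte form → F0 90 81 9C.
U+BE104: 4-byte form → F2 BE 84 84.
U+C7BCE: 4-byte form → F3 87 AF 8E.
U+0139: 2-byte form → C4 B9.
U+73FE: 3-byte form → E7 8F BE.
U+07D8: 2-byte form → DF 98.
Concatenated (22 bytes): E5 9D BA F0 90 81 9C F2 BE 84 84 F3 87 AF 8E C4 B9 E7 8F BE DF 98.

E5 9D BA F0 90 81 9C F2 BE 84 84 F3 87 AF 8E C4 B9 E7 8F BE DF 98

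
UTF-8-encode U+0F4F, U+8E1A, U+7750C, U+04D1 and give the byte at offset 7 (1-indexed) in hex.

0xF1

1-indexed offset 7 is 0-indexed offset 6.
U+0F4F → 3-byte form E0 BD 8F at offsets 0–2.
U+8E1A → 3-byte form E8 B8 9A at offsets 3–5.
U+7750C → 4-byte form F1 B7 94 8C at offsets 6–9.
Offset 6 falls in char 3's range; it's byte 1 of F1 B7 94 8C = 0xF1.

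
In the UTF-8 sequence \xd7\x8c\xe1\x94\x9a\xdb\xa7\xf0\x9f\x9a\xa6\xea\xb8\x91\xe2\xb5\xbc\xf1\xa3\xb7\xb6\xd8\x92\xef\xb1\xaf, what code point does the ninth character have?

Offset 0: leading byte 0xD7 = 11010111 → 2-byte char #1 = D7 8C.
Offset 2: leading byte 0xE1 = 11100001 → 3-byte char #2 = E1 94 9A.
Offset 5: leading byte 0xDB = 11011011 → 2-byte char #3 = DB A7.
Offset 7: leading byte 0xF0 = 11110000 → 4-byte char #4 = F0 9F 9A A6.
Offset 11: leading byte 0xEA = 11101010 → 3-byte char #5 = EA B8 91.
Offset 14: leading byte 0xE2 = 11100010 → 3-byte char #6 = E2 B5 BC.
Offset 17: leading byte 0xF1 = 11110001 → 4-byte char #7 = F1 A3 B7 B6.
Offset 21: leading byte 0xD8 = 11011000 → 2-byte char #8 = D8 92.
Offset 23: leading byte 0xEF = 11101111 → 3-byte char #9 = EF B1 AF.
Leading byte 0xEF = 11101111 matches 1110xxxx → 3-byte sequence.
Byte 1: 0xEF = 11101111, payload 1111 (4 bits).
Byte 2: 0xB1 = 10110001 (10xxxxxx ✓), payload 110001.
Byte 3: 0xAF = 10101111 (10xxxxxx ✓), payload 101111.
Concatenate: 1111110001101111 = 0xFC6F (16 bits → U+FC6F).

U+FC6F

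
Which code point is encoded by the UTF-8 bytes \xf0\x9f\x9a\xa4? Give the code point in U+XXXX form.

Leading byte 0xF0 = 11110000 matches 11110xxx → 4-byte sequence.
Byte 1: 0xF0 = 11110000, payload 000 (3 bits).
Byte 2: 0x9F = 10011111 (10xxxxxx ✓), payload 011111.
Byte 3: 0x9A = 10011010 (10xxxxxx ✓), payload 011010.
Byte 4: 0xA4 = 10100100 (10xxxxxx ✓), payload 100100.
Concatenate: 000011111011010100100 = 0x1F6A4 (21 bits → U+1F6A4).

U+1F6A4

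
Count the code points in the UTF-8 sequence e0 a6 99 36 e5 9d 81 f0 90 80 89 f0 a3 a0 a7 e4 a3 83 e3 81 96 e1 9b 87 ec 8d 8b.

Byte at offset 0: 0xE0 = 11100000 → 3-byte char (#1). Advance 3.
Byte at offset 3: 0x36 = 00110110 → 1-byte char (#2). Advance 1.
Byte at offset 4: 0xE5 = 11100101 → 3-byte char (#3). Advance 3.
Byte at offset 7: 0xF0 = 11110000 → 4-byte char (#4). Advance 4.
Byte at offset 11: 0xF0 = 11110000 → 4-byte char (#5). Advance 4.
Byte at offset 15: 0xE4 = 11100100 → 3-byte char (#6). Advance 3.
Byte at offset 18: 0xE3 = 11100011 → 3-byte char (#7). Advance 3.
Byte at offset 21: 0xE1 = 11100001 → 3-byte char (#8). Advance 3.
Byte at offset 24: 0xEC = 11101100 → 3-byte char (#9). Advance 3.
Reached end at offset 27 after 9 code points.

9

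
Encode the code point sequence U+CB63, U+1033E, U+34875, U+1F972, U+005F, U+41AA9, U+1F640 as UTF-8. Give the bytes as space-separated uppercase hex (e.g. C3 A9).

U+CB63: 3-byte form → EC AD A3.
U+1033E: 4-byte form → F0 90 8C BE.
U+34875: 4-byte form → F0 B4 A1 B5.
U+1F972: 4-byte form → F0 9F A5 B2.
U+005F: 1-byte form → 5F.
U+41AA9: 4-byte form → F1 81 AA A9.
U+1F640: 4-byte form → F0 9F 99 80.
Concatenated (24 bytes): EC AD A3 F0 90 8C BE F0 B4 A1 B5 F0 9F A5 B2 5F F1 81 AA A9 F0 9F 99 80.

EC AD A3 F0 90 8C BE F0 B4 A1 B5 F0 9F A5 B2 5F F1 81 AA A9 F0 9F 99 80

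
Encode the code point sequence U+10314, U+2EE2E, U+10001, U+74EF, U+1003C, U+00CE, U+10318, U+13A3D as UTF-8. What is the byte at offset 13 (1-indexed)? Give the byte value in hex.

1-indexed offset 13 is 0-indexed offset 12.
U+10314 → 4-byte form F0 90 8C 94 at offsets 0–3.
U+2EE2E → 4-byte form F0 AE B8 AE at offsets 4–7.
U+10001 → 4-byte form F0 90 80 81 at offsets 8–11.
U+74EF → 3-byte form E7 93 AF at offsets 12–14.
Offset 12 falls in char 4's range; it's byte 1 of E7 93 AF = 0xE7.

0xE7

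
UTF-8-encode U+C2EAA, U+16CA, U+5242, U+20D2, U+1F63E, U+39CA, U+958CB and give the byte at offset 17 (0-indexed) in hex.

U+C2EAA → 4-byte form F3 82 BA AA at offsets 0–3.
U+16CA → 3-byte form E1 9B 8A at offsets 4–6.
U+5242 → 3-byte form E5 89 82 at offsets 7–9.
U+20D2 → 3-byte form E2 83 92 at offsets 10–12.
U+1F63E → 4-byte form F0 9F 98 BE at offsets 13–16.
U+39CA → 3-byte form E3 A7 8A at offsets 17–19.
Offset 17 falls in char 6's range; it's byte 1 of E3 A7 8A = 0xE3.

0xE3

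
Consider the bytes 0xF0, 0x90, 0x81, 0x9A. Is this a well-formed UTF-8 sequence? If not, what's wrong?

Leading byte 0xF0 = 11110000 → 4-byte form.
Continuation bytes 0x90=10010000, 0x81=10000001, 0x9A=10011010 all match 10xxxxxx.
Decoded value 0x1005A is ≥ 0x10000 (shortest form) and not a surrogate.

valid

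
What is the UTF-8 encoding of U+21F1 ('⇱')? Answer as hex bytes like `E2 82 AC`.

U+21F1 = 0x21F1 = 8689 decimal. In range U+0800–U+FFFF → 3-byte form: 1110xxxx 10xxxxxx 10xxxxxx.
Binary (16 bits): 0010000111110001.
Split 4+6+6: 0010 | 000111 | 110001.
Byte 1: 11100010 = 0xE2.
Byte 2: 10000111 = 0x87.
Byte 3: 10110001 = 0xB1.

E2 87 B1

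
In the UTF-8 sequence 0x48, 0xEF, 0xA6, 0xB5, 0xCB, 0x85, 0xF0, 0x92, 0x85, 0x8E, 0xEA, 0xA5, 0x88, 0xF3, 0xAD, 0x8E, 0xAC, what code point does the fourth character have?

Offset 0: leading byte 0x48 = 01001000 → 1-byte char #1 = 48.
Offset 1: leading byte 0xEF = 11101111 → 3-byte char #2 = EF A6 B5.
Offset 4: leading byte 0xCB = 11001011 → 2-byte char #3 = CB 85.
Offset 6: leading byte 0xF0 = 11110000 → 4-byte char #4 = F0 92 85 8E.
Leading byte 0xF0 = 11110000 matches 11110xxx → 4-byte sequence.
Byte 1: 0xF0 = 11110000, payload 000 (3 bits).
Byte 2: 0x92 = 10010010 (10xxxxxx ✓), payload 010010.
Byte 3: 0x85 = 10000101 (10xxxxxx ✓), payload 000101.
Byte 4: 0x8E = 10001110 (10xxxxxx ✓), payload 001110.
Concatenate: 000010010000101001110 = 0x1214E (21 bits → U+1214E).

U+1214E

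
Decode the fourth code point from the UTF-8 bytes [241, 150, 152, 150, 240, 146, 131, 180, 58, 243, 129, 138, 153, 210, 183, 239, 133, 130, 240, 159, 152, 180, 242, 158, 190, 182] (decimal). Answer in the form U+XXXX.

Offset 0: leading byte 0xF1 = 11110001 → 4-byte char #1 = F1 96 98 96.
Offset 4: leading byte 0xF0 = 11110000 → 4-byte char #2 = F0 92 83 B4.
Offset 8: leading byte 0x3A = 00111010 → 1-byte char #3 = 3A.
Offset 9: leading byte 0xF3 = 11110011 → 4-byte char #4 = F3 81 8A 99.
Leading byte 0xF3 = 11110011 matches 11110xxx → 4-byte sequence.
Byte 1: 0xF3 = 11110011, payload 011 (3 bits).
Byte 2: 0x81 = 10000001 (10xxxxxx ✓), payload 000001.
Byte 3: 0x8A = 10001010 (10xxxxxx ✓), payload 001010.
Byte 4: 0x99 = 10011001 (10xxxxxx ✓), payload 011001.
Concatenate: 011000001001010011001 = 0xC1299 (21 bits → U+C1299).

U+C1299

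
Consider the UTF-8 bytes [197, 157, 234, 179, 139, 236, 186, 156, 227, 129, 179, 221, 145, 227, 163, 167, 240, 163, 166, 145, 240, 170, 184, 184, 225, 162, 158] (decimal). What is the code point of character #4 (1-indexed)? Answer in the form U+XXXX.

U+3073

Offset 0: leading byte 0xC5 = 11000101 → 2-byte char #1 = C5 9D.
Offset 2: leading byte 0xEA = 11101010 → 3-byte char #2 = EA B3 8B.
Offset 5: leading byte 0xEC = 11101100 → 3-byte char #3 = EC BA 9C.
Offset 8: leading byte 0xE3 = 11100011 → 3-byte char #4 = E3 81 B3.
Leading byte 0xE3 = 11100011 matches 1110xxxx → 3-byte sequence.
Byte 1: 0xE3 = 11100011, payload 0011 (4 bits).
Byte 2: 0x81 = 10000001 (10xxxxxx ✓), payload 000001.
Byte 3: 0xB3 = 10110011 (10xxxxxx ✓), payload 110011.
Concatenate: 0011000001110011 = 0x3073 (16 bits → U+3073).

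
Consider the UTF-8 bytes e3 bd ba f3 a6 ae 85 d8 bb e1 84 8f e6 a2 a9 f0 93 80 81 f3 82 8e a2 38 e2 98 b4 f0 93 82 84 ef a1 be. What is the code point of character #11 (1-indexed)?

Offset 0: leading byte 0xE3 = 11100011 → 3-byte char #1 = E3 BD BA.
Offset 3: leading byte 0xF3 = 11110011 → 4-byte char #2 = F3 A6 AE 85.
Offset 7: leading byte 0xD8 = 11011000 → 2-byte char #3 = D8 BB.
Offset 9: leading byte 0xE1 = 11100001 → 3-byte char #4 = E1 84 8F.
Offset 12: leading byte 0xE6 = 11100110 → 3-byte char #5 = E6 A2 A9.
Offset 15: leading byte 0xF0 = 11110000 → 4-byte char #6 = F0 93 80 81.
Offset 19: leading byte 0xF3 = 11110011 → 4-byte char #7 = F3 82 8E A2.
Offset 23: leading byte 0x38 = 00111000 → 1-byte char #8 = 38.
Offset 24: leading byte 0xE2 = 11100010 → 3-byte char #9 = E2 98 B4.
Offset 27: leading byte 0xF0 = 11110000 → 4-byte char #10 = F0 93 82 84.
Offset 31: leading byte 0xEF = 11101111 → 3-byte char #11 = EF A1 BE.
Leading byte 0xEF = 11101111 matches 1110xxxx → 3-byte sequence.
Byte 1: 0xEF = 11101111, payload 1111 (4 bits).
Byte 2: 0xA1 = 10100001 (10xxxxxx ✓), payload 100001.
Byte 3: 0xBE = 10111110 (10xxxxxx ✓), payload 111110.
Concatenate: 1111100001111110 = 0xF87E (16 bits → U+F87E).

U+F87E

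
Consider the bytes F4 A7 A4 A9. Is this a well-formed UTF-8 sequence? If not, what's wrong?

Leading byte 0xF4 = 11110100 → 4-byte form.
Payload = 0x127929, which exceeds U+10FFFF, the maximum Unicode code point. (Leading bytes F5–FF, or F4 followed by ≥ 0x90, are invalid.)

invalid (encodes a value above U+10FFFF)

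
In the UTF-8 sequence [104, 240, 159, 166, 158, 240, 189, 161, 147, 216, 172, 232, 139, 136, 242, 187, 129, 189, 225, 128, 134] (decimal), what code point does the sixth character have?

Offset 0: leading byte 0x68 = 01101000 → 1-byte char #1 = 68.
Offset 1: leading byte 0xF0 = 11110000 → 4-byte char #2 = F0 9F A6 9E.
Offset 5: leading byte 0xF0 = 11110000 → 4-byte char #3 = F0 BD A1 93.
Offset 9: leading byte 0xD8 = 11011000 → 2-byte char #4 = D8 AC.
Offset 11: leading byte 0xE8 = 11101000 → 3-byte char #5 = E8 8B 88.
Offset 14: leading byte 0xF2 = 11110010 → 4-byte char #6 = F2 BB 81 BD.
Leading byte 0xF2 = 11110010 matches 11110xxx → 4-byte sequence.
Byte 1: 0xF2 = 11110010, payload 010 (3 bits).
Byte 2: 0xBB = 10111011 (10xxxxxx ✓), payload 111011.
Byte 3: 0x81 = 10000001 (10xxxxxx ✓), payload 000001.
Byte 4: 0xBD = 10111101 (10xxxxxx ✓), payload 111101.
Concatenate: 010111011000001111101 = 0xBB07D (21 bits → U+BB07D).

U+BB07D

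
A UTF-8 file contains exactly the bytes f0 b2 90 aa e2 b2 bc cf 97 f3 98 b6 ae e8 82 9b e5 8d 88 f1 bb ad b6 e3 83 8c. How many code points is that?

8

Byte at offset 0: 0xF0 = 11110000 → 4-byte char (#1). Advance 4.
Byte at offset 4: 0xE2 = 11100010 → 3-byte char (#2). Advance 3.
Byte at offset 7: 0xCF = 11001111 → 2-byte char (#3). Advance 2.
Byte at offset 9: 0xF3 = 11110011 → 4-byte char (#4). Advance 4.
Byte at offset 13: 0xE8 = 11101000 → 3-byte char (#5). Advance 3.
Byte at offset 16: 0xE5 = 11100101 → 3-byte char (#6). Advance 3.
Byte at offset 19: 0xF1 = 11110001 → 4-byte char (#7). Advance 4.
Byte at offset 23: 0xE3 = 11100011 → 3-byte char (#8). Advance 3.
Reached end at offset 26 after 8 code points.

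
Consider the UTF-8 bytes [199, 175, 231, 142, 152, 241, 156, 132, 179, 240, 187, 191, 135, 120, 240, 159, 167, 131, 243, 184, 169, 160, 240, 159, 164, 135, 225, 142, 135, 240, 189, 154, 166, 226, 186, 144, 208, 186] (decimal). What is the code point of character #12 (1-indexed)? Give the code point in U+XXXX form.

U+043A

Offset 0: leading byte 0xC7 = 11000111 → 2-byte char #1 = C7 AF.
Offset 2: leading byte 0xE7 = 11100111 → 3-byte char #2 = E7 8E 98.
Offset 5: leading byte 0xF1 = 11110001 → 4-byte char #3 = F1 9C 84 B3.
Offset 9: leading byte 0xF0 = 11110000 → 4-byte char #4 = F0 BB BF 87.
Offset 13: leading byte 0x78 = 01111000 → 1-byte char #5 = 78.
Offset 14: leading byte 0xF0 = 11110000 → 4-byte char #6 = F0 9F A7 83.
Offset 18: leading byte 0xF3 = 11110011 → 4-byte char #7 = F3 B8 A9 A0.
Offset 22: leading byte 0xF0 = 11110000 → 4-byte char #8 = F0 9F A4 87.
Offset 26: leading byte 0xE1 = 11100001 → 3-byte char #9 = E1 8E 87.
Offset 29: leading byte 0xF0 = 11110000 → 4-byte char #10 = F0 BD 9A A6.
Offset 33: leading byte 0xE2 = 11100010 → 3-byte char #11 = E2 BA 90.
Offset 36: leading byte 0xD0 = 11010000 → 2-byte char #12 = D0 BA.
Leading byte 0xD0 = 11010000 matches 110xxxxx → 2-byte sequence.
Byte 1: 0xD0 = 11010000, payload 10000 (5 bits).
Byte 2: 0xBA = 10111010 (10xxxxxx ✓), payload 111010.
Concatenate: 10000111010 = 0x43A (11 bits → U+043A).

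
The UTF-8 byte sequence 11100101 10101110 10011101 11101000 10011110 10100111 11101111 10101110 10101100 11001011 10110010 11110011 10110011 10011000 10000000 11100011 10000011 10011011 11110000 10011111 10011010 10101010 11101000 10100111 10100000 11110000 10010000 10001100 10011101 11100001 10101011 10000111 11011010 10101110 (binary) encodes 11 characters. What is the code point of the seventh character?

Offset 0: leading byte 0xE5 = 11100101 → 3-byte char #1 = E5 AE 9D.
Offset 3: leading byte 0xE8 = 11101000 → 3-byte char #2 = E8 9E A7.
Offset 6: leading byte 0xEF = 11101111 → 3-byte char #3 = EF AE AC.
Offset 9: leading byte 0xCB = 11001011 → 2-byte char #4 = CB B2.
Offset 11: leading byte 0xF3 = 11110011 → 4-byte char #5 = F3 B3 98 80.
Offset 15: leading byte 0xE3 = 11100011 → 3-byte char #6 = E3 83 9B.
Offset 18: leading byte 0xF0 = 11110000 → 4-byte char #7 = F0 9F 9A AA.
Leading byte 0xF0 = 11110000 matches 11110xxx → 4-byte sequence.
Byte 1: 0xF0 = 11110000, payload 000 (3 bits).
Byte 2: 0x9F = 10011111 (10xxxxxx ✓), payload 011111.
Byte 3: 0x9A = 10011010 (10xxxxxx ✓), payload 011010.
Byte 4: 0xAA = 10101010 (10xxxxxx ✓), payload 101010.
Concatenate: 000011111011010101010 = 0x1F6AA (21 bits → U+1F6AA).

U+1F6AA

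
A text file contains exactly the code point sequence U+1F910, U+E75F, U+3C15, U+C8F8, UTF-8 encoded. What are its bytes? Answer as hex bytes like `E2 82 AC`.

U+1F910: 4-byte form → F0 9F A4 90.
U+E75F: 3-byte form → EE 9D 9F.
U+3C15: 3-byte form → E3 B0 95.
U+C8F8: 3-byte form → EC A3 B8.
Concatenated (13 bytes): F0 9F A4 90 EE 9D 9F E3 B0 95 EC A3 B8.

F0 9F A4 90 EE 9D 9F E3 B0 95 EC A3 B8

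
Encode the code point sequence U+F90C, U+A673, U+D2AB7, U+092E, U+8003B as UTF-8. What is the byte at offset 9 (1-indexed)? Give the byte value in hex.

1-indexed offset 9 is 0-indexed offset 8.
U+F90C → 3-byte form EF A4 8C at offsets 0–2.
U+A673 → 3-byte form EA 99 B3 at offsets 3–5.
U+D2AB7 → 4-byte form F3 92 AA B7 at offsets 6–9.
Offset 8 falls in char 3's range; it's byte 3 of F3 92 AA B7 = 0xAA.

0xAA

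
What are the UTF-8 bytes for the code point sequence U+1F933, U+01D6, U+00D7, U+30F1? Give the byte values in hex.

U+1F933: 4-byte form → F0 9F A4 B3.
U+01D6: 2-byte form → C7 96.
U+00D7: 2-byte form → C3 97.
U+30F1: 3-byte form → E3 83 B1.
Concatenated (11 bytes): F0 9F A4 B3 C7 96 C3 97 E3 83 B1.

F0 9F A4 B3 C7 96 C3 97 E3 83 B1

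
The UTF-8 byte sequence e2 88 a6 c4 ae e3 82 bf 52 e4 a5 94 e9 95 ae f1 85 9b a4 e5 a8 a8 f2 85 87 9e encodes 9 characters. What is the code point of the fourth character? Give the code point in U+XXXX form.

U+0052

Offset 0: leading byte 0xE2 = 11100010 → 3-byte char #1 = E2 88 A6.
Offset 3: leading byte 0xC4 = 11000100 → 2-byte char #2 = C4 AE.
Offset 5: leading byte 0xE3 = 11100011 → 3-byte char #3 = E3 82 BF.
Offset 8: leading byte 0x52 = 01010010 → 1-byte char #4 = 52.
Leading byte 0x52 = 01010010 matches 0xxxxxxx → 1-byte sequence.
Byte 1: 0x52 = 01010010, payload 1010010 (7 bits).
Concatenate: 1010010 = 0x52 (7 bits → U+0052).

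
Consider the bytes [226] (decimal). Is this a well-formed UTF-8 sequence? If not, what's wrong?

invalid (sequence truncated)

Leading byte 0xE2 = 11100010 → 3-byte form, but only 1 byte is present.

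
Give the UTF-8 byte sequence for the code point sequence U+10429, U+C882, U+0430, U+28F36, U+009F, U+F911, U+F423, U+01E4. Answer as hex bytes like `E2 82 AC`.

F0 90 90 A9 EC A2 82 D0 B0 F0 A8 BC B6 C2 9F EF A4 91 EF 90 A3 C7 A4

U+10429: 4-byte form → F0 90 90 A9.
U+C882: 3-byte form → EC A2 82.
U+0430: 2-byte form → D0 B0.
U+28F36: 4-byte form → F0 A8 BC B6.
U+009F: 2-byte form → C2 9F.
U+F911: 3-byte form → EF A4 91.
U+F423: 3-byte form → EF 90 A3.
U+01E4: 2-byte form → C7 A4.
Concatenated (23 bytes): F0 90 90 A9 EC A2 82 D0 B0 F0 A8 BC B6 C2 9F EF A4 91 EF 90 A3 C7 A4.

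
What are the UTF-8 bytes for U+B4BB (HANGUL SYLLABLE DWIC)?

EB 92 BB

U+B4BB = 0xB4BB = 46267 decimal. In range U+0800–U+FFFF → 3-byte form: 1110xxxx 10xxxxxx 10xxxxxx.
Binary (16 bits): 1011010010111011.
Split 4+6+6: 1011 | 010010 | 111011.
Byte 1: 11101011 = 0xEB.
Byte 2: 10010010 = 0x92.
Byte 3: 10111011 = 0xBB.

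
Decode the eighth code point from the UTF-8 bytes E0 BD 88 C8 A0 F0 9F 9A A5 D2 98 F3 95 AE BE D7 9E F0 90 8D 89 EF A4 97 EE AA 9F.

U+F917

Offset 0: leading byte 0xE0 = 11100000 → 3-byte char #1 = E0 BD 88.
Offset 3: leading byte 0xC8 = 11001000 → 2-byte char #2 = C8 A0.
Offset 5: leading byte 0xF0 = 11110000 → 4-byte char #3 = F0 9F 9A A5.
Offset 9: leading byte 0xD2 = 11010010 → 2-byte char #4 = D2 98.
Offset 11: leading byte 0xF3 = 11110011 → 4-byte char #5 = F3 95 AE BE.
Offset 15: leading byte 0xD7 = 11010111 → 2-byte char #6 = D7 9E.
Offset 17: leading byte 0xF0 = 11110000 → 4-byte char #7 = F0 90 8D 89.
Offset 21: leading byte 0xEF = 11101111 → 3-byte char #8 = EF A4 97.
Leading byte 0xEF = 11101111 matches 1110xxxx → 3-byte sequence.
Byte 1: 0xEF = 11101111, payload 1111 (4 bits).
Byte 2: 0xA4 = 10100100 (10xxxxxx ✓), payload 100100.
Byte 3: 0x97 = 10010111 (10xxxxxx ✓), payload 010111.
Concatenate: 1111100100010111 = 0xF917 (16 bits → U+F917).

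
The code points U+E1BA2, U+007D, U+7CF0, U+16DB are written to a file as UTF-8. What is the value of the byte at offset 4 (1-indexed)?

1-indexed offset 4 is 0-indexed offset 3.
U+E1BA2 → 4-byte form F3 A1 AE A2 at offsets 0–3.
Offset 3 falls in char 1's range; it's byte 4 of F3 A1 AE A2 = 0xA2.

0xA2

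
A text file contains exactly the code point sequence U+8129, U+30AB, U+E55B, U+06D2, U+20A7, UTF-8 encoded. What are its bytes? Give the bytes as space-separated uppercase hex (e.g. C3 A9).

E8 84 A9 E3 82 AB EE 95 9B DB 92 E2 82 A7

U+8129: 3-byte form → E8 84 A9.
U+30AB: 3-byte form → E3 82 AB.
U+E55B: 3-byte form → EE 95 9B.
U+06D2: 2-byte form → DB 92.
U+20A7: 3-byte form → E2 82 A7.
Concatenated (14 bytes): E8 84 A9 E3 82 AB EE 95 9B DB 92 E2 82 A7.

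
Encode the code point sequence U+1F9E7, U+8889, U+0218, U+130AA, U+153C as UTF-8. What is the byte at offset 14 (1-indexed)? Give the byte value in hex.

1-indexed offset 14 is 0-indexed offset 13.
U+1F9E7 → 4-byte form F0 9F A7 A7 at offsets 0–3.
U+8889 → 3-byte form E8 A2 89 at offsets 4–6.
U+0218 → 2-byte form C8 98 at offsets 7–8.
U+130AA → 4-byte form F0 93 82 AA at offsets 9–12.
U+153C → 3-byte form E1 94 BC at offsets 13–15.
Offset 13 falls in char 5's range; it's byte 1 of E1 94 BC = 0xE1.

0xE1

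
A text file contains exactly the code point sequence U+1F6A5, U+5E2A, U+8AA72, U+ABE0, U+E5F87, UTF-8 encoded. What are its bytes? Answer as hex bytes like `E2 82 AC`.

F0 9F 9A A5 E5 B8 AA F2 8A A9 B2 EA AF A0 F3 A5 BE 87

U+1F6A5: 4-byte form → F0 9F 9A A5.
U+5E2A: 3-byte form → E5 B8 AA.
U+8AA72: 4-byte form → F2 8A A9 B2.
U+ABE0: 3-byte form → EA AF A0.
U+E5F87: 4-byte form → F3 A5 BE 87.
Concatenated (18 bytes): F0 9F 9A A5 E5 B8 AA F2 8A A9 B2 EA AF A0 F3 A5 BE 87.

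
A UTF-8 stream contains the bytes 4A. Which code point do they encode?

U+004A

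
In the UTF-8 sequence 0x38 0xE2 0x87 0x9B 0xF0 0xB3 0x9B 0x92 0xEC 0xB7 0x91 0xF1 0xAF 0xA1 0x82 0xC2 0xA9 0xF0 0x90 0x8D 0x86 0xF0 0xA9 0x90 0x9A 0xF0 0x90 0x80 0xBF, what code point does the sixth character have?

Offset 0: leading byte 0x38 = 00111000 → 1-byte char #1 = 38.
Offset 1: leading byte 0xE2 = 11100010 → 3-byte char #2 = E2 87 9B.
Offset 4: leading byte 0xF0 = 11110000 → 4-byte char #3 = F0 B3 9B 92.
Offset 8: leading byte 0xEC = 11101100 → 3-byte char #4 = EC B7 91.
Offset 11: leading byte 0xF1 = 11110001 → 4-byte char #5 = F1 AF A1 82.
Offset 15: leading byte 0xC2 = 11000010 → 2-byte char #6 = C2 A9.
Leading byte 0xC2 = 11000010 matches 110xxxxx → 2-byte sequence.
Byte 1: 0xC2 = 11000010, payload 00010 (5 bits).
Byte 2: 0xA9 = 10101001 (10xxxxxx ✓), payload 101001.
Concatenate: 00010101001 = 0xA9 (11 bits → U+00A9).

U+00A9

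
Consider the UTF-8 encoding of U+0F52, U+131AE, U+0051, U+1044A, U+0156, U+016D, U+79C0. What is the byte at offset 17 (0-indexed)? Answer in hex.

0xA7

U+0F52 → 3-byte form E0 BD 92 at offsets 0–2.
U+131AE → 4-byte form F0 93 86 AE at offsets 3–6.
U+0051 → 1-byte form 51 at offsets 7–7.
U+1044A → 4-byte form F0 90 91 8A at offsets 8–11.
U+0156 → 2-byte form C5 96 at offsets 12–13.
U+016D → 2-byte form C5 AD at offsets 14–15.
U+79C0 → 3-byte form E7 A7 80 at offsets 16–18.
Offset 17 falls in char 7's range; it's byte 2 of E7 A7 80 = 0xA7.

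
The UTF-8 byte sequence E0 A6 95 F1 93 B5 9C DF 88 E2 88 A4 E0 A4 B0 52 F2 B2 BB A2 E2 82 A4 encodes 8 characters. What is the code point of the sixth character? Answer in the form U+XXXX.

U+0052

Offset 0: leading byte 0xE0 = 11100000 → 3-byte char #1 = E0 A6 95.
Offset 3: leading byte 0xF1 = 11110001 → 4-byte char #2 = F1 93 B5 9C.
Offset 7: leading byte 0xDF = 11011111 → 2-byte char #3 = DF 88.
Offset 9: leading byte 0xE2 = 11100010 → 3-byte char #4 = E2 88 A4.
Offset 12: leading byte 0xE0 = 11100000 → 3-byte char #5 = E0 A4 B0.
Offset 15: leading byte 0x52 = 01010010 → 1-byte char #6 = 52.
Leading byte 0x52 = 01010010 matches 0xxxxxxx → 1-byte sequence.
Byte 1: 0x52 = 01010010, payload 1010010 (7 bits).
Concatenate: 1010010 = 0x52 (7 bits → U+0052).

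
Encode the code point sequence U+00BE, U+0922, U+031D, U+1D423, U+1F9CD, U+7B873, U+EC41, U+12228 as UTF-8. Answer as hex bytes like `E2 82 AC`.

U+00BE: 2-byte form → C2 BE.
U+0922: 3-byte form → E0 A4 A2.
U+031D: 2-byte form → CC 9D.
U+1D423: 4-byte form → F0 9D 90 A3.
U+1F9CD: 4-byte form → F0 9F A7 8D.
U+7B873: 4-byte form → F1 BB A1 B3.
U+EC41: 3-byte form → EE B1 81.
U+12228: 4-byte form → F0 92 88 A8.
Concatenated (26 bytes): C2 BE E0 A4 A2 CC 9D F0 9D 90 A3 F0 9F A7 8D F1 BB A1 B3 EE B1 81 F0 92 88 A8.

C2 BE E0 A4 A2 CC 9D F0 9D 90 A3 F0 9F A7 8D F1 BB A1 B3 EE B1 81 F0 92 88 A8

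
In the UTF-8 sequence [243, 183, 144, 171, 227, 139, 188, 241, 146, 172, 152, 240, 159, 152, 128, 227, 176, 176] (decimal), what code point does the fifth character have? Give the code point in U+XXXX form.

U+3C30

Offset 0: leading byte 0xF3 = 11110011 → 4-byte char #1 = F3 B7 90 AB.
Offset 4: leading byte 0xE3 = 11100011 → 3-byte char #2 = E3 8B BC.
Offset 7: leading byte 0xF1 = 11110001 → 4-byte char #3 = F1 92 AC 98.
Offset 11: leading byte 0xF0 = 11110000 → 4-byte char #4 = F0 9F 98 80.
Offset 15: leading byte 0xE3 = 11100011 → 3-byte char #5 = E3 B0 B0.
Leading byte 0xE3 = 11100011 matches 1110xxxx → 3-byte sequence.
Byte 1: 0xE3 = 11100011, payload 0011 (4 bits).
Byte 2: 0xB0 = 10110000 (10xxxxxx ✓), payload 110000.
Byte 3: 0xB0 = 10110000 (10xxxxxx ✓), payload 110000.
Concatenate: 0011110000110000 = 0x3C30 (16 bits → U+3C30).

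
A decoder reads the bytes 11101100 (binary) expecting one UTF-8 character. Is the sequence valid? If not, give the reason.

Leading byte 0xEC = 11101100 → 3-byte form, but only 1 byte is present.

invalid (sequence truncated)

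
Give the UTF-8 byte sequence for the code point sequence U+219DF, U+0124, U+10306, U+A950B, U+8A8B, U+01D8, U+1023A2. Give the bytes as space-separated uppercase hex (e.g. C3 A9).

U+219DF: 4-byte form → F0 A1 A7 9F.
U+0124: 2-byte form → C4 A4.
U+10306: 4-byte form → F0 90 8C 86.
U+A950B: 4-byte form → F2 A9 94 8B.
U+8A8B: 3-byte form → E8 AA 8B.
U+01D8: 2-byte form → C7 98.
U+1023A2: 4-byte form → F4 82 8E A2.
Concatenated (23 bytes): F0 A1 A7 9F C4 A4 F0 90 8C 86 F2 A9 94 8B E8 AA 8B C7 98 F4 82 8E A2.

F0 A1 A7 9F C4 A4 F0 90 8C 86 F2 A9 94 8B E8 AA 8B C7 98 F4 82 8E A2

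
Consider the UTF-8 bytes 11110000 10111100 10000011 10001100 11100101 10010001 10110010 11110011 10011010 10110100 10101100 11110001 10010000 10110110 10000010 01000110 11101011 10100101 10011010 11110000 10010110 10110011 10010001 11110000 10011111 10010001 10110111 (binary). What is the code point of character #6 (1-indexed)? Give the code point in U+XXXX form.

Offset 0: leading byte 0xF0 = 11110000 → 4-byte char #1 = F0 BC 83 8C.
Offset 4: leading byte 0xE5 = 11100101 → 3-byte char #2 = E5 91 B2.
Offset 7: leading byte 0xF3 = 11110011 → 4-byte char #3 = F3 9A B4 AC.
Offset 11: leading byte 0xF1 = 11110001 → 4-byte char #4 = F1 90 B6 82.
Offset 15: leading byte 0x46 = 01000110 → 1-byte char #5 = 46.
Offset 16: leading byte 0xEB = 11101011 → 3-byte char #6 = EB A5 9A.
Leading byte 0xEB = 11101011 matches 1110xxxx → 3-byte sequence.
Byte 1: 0xEB = 11101011, payload 1011 (4 bits).
Byte 2: 0xA5 = 10100101 (10xxxxxx ✓), payload 100101.
Byte 3: 0x9A = 10011010 (10xxxxxx ✓), payload 011010.
Concatenate: 1011100101011010 = 0xB95A (16 bits → U+B95A).

U+B95A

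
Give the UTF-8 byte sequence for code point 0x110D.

E1 84 8D

U+110D = 0x110D = 4365 decimal. In range U+0800–U+FFFF → 3-byte form: 1110xxxx 10xxxxxx 10xxxxxx.
Binary (16 bits): 0001000100001101.
Split 4+6+6: 0001 | 000100 | 001101.
Byte 1: 11100001 = 0xE1.
Byte 2: 10000100 = 0x84.
Byte 3: 10001101 = 0x8D.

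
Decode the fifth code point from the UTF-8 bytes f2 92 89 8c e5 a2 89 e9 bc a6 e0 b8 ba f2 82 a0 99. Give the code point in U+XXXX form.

U+82819

Offset 0: leading byte 0xF2 = 11110010 → 4-byte char #1 = F2 92 89 8C.
Offset 4: leading byte 0xE5 = 11100101 → 3-byte char #2 = E5 A2 89.
Offset 7: leading byte 0xE9 = 11101001 → 3-byte char #3 = E9 BC A6.
Offset 10: leading byte 0xE0 = 11100000 → 3-byte char #4 = E0 B8 BA.
Offset 13: leading byte 0xF2 = 11110010 → 4-byte char #5 = F2 82 A0 99.
Leading byte 0xF2 = 11110010 matches 11110xxx → 4-byte sequence.
Byte 1: 0xF2 = 11110010, payload 010 (3 bits).
Byte 2: 0x82 = 10000010 (10xxxxxx ✓), payload 000010.
Byte 3: 0xA0 = 10100000 (10xxxxxx ✓), payload 100000.
Byte 4: 0x99 = 10011001 (10xxxxxx ✓), payload 011001.
Concatenate: 010000010100000011001 = 0x82819 (21 bits → U+82819).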